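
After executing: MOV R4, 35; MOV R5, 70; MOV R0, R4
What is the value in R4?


Register state trace:
  MOV R4, 35  → R4 = 35
  MOV R5, 70  → R5 = 70
  MOV R0, R4  → R0 = 35
Final: R4 = 35

35


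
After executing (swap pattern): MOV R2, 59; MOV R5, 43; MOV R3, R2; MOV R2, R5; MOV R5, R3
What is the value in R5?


Register state trace (swap pattern):
  MOV R2, 59  → R2 = 59
  MOV R5, 43  → R5 = 43
  MOV R3, R2  → R3 = 59  (save R2)
  MOV R2, R5  → R2 = 43  (R2 gets R5's value)
  MOV R5, R3  → R5 = 59  (R5 gets saved value)
Final: R5 = 59

59


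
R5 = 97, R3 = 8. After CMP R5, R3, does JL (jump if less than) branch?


Trace:
  R5 = 97, R3 = 8
  CMP R5, R3  → compares 97 vs 8
  JL checks: is 97 less than 8?
  97 > 8, so condition is false
Branch taken: No

No


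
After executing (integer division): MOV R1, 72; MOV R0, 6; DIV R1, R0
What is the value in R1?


Register state trace:
  MOV R1, 72  → R1 = 72
  MOV R0, 6  → R0 = 6
  DIV R1, R0  → R1 = 72 // 6 = 12
Final: R1 = 12

12


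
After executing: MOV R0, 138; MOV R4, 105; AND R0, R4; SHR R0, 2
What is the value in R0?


Register state trace:
  MOV R0, 138  → R0 = 138 (0b10001010)
  MOV R4, 105  → R4 = 105 (0b01101001)
  AND R0, R4  → R0 = 138 AND 105 = 8 (0b00001000)
  SHR R0, 2  → R0 = 8 >> 2 = 2
Final: R0 = 2

2


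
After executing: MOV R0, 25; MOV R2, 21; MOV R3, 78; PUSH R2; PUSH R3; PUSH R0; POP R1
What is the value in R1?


Stack trace (top is rightmost):
  MOV R0, 25  → R0 = 25
  MOV R2, 21  → R2 = 21
  MOV R3, 78  → R3 = 78
  PUSH R2  → stack: [21]
  PUSH R3  → stack: [21, 78]
  PUSH R0  → stack: [21, 78, 25]
  POP R1  → R1 = 25, stack: [21, 78]
Final: R1 = 25

25


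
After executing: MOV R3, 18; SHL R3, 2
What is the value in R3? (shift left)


Register state trace:
  MOV R3, 18  → R3 = 18
  SHL R3, 2  → R3 = 18 << 2 = 18 * 2^2 = 72
Final: R3 = 72

72


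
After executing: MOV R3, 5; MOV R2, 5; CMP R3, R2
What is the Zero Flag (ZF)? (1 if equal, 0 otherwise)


Register state trace:
  MOV R3, 5  → R3 = 5
  MOV R2, 5  → R2 = 5
  CMP R3, R2  → computes 5 - 5 = 0
  Result is zero, so values are equal
ZF = 1

1


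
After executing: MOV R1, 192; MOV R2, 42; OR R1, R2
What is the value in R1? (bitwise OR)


Register state trace:
  MOV R1, 192  → R1 = 192 (0b11000000)
  MOV R2, 42  → R2 = 42 (0b00101010)
  OR R1, R2   → R1 = 192 OR 42 = 234 (0b11101010)
Final: R1 = 234

234


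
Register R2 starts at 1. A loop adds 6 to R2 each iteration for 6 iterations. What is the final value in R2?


Starting value: R2 = 1
  Iter 1: R2 = 1 + 6 = 7
  Iter 2: R2 = 7 + 6 = 13
  Iter 3: R2 = 13 + 6 = 19
  Iter 4: R2 = 19 + 6 = 25
  Iter 5: R2 = 25 + 6 = 31
  Iter 6: R2 = 31 + 6 = 37
Final: R2 = 37

37


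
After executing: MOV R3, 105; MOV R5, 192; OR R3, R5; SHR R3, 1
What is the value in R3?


Register state trace:
  MOV R3, 105  → R3 = 105 (0b01101001)
  MOV R5, 192  → R5 = 192 (0b11000000)
  OR R3, R5  → R3 = 105 OR 192 = 233 (0b11101001)
  SHR R3, 1  → R3 = 233 >> 1 = 116
Final: R3 = 116

116


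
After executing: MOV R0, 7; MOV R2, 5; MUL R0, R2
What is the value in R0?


Register state trace:
  MOV R0, 7  → R0 = 7
  MOV R2, 5  → R2 = 5
  MUL R0, R2  → R0 = 7 * 5 = 35
Final: R0 = 35

35


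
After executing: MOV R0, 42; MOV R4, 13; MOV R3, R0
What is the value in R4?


Register state trace:
  MOV R0, 42  → R0 = 42
  MOV R4, 13  → R4 = 13
  MOV R3, R0  → R3 = 42
Final: R4 = 13

13


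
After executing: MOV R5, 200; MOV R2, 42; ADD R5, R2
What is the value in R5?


Register state trace:
  MOV R5, 200  → R5 = 200
  MOV R2, 42  → R2 = 42
  ADD R5, R2  → R5 = 200 + 42 = 242
Final: R5 = 242

242


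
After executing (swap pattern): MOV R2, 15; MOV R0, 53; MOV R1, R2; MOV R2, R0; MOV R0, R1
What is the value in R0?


Register state trace (swap pattern):
  MOV R2, 15  → R2 = 15
  MOV R0, 53  → R0 = 53
  MOV R1, R2  → R1 = 15  (save R2)
  MOV R2, R0  → R2 = 53  (R2 gets R0's value)
  MOV R0, R1  → R0 = 15  (R0 gets saved value)
Final: R0 = 15

15


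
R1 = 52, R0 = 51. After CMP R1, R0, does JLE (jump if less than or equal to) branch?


Trace:
  R1 = 52, R0 = 51
  CMP R1, R0  → compares 52 vs 51
  JLE checks: is 52 less than or equal to 51?
  52 > 51, so condition is false
Branch taken: No

No


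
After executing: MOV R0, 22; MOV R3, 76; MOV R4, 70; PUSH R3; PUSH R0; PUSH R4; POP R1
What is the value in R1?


Stack trace (top is rightmost):
  MOV R0, 22  → R0 = 22
  MOV R3, 76  → R3 = 76
  MOV R4, 70  → R4 = 70
  PUSH R3  → stack: [76]
  PUSH R0  → stack: [76, 22]
  PUSH R4  → stack: [76, 22, 70]
  POP R1  → R1 = 70, stack: [76, 22]
Final: R1 = 70

70


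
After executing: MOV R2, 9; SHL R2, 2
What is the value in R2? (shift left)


Register state trace:
  MOV R2, 9  → R2 = 9
  SHL R2, 2  → R2 = 9 << 2 = 9 * 2^2 = 36
Final: R2 = 36

36


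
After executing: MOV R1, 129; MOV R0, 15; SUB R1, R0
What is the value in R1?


Register state trace:
  MOV R1, 129  → R1 = 129
  MOV R0, 15  → R0 = 15
  SUB R1, R0  → R1 = 129 - 15 = 114
Final: R1 = 114

114


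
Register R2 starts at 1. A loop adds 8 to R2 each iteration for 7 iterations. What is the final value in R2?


Starting value: R2 = 1
  Iter 1: R2 = 1 + 8 = 9
  Iter 2: R2 = 9 + 8 = 17
  Iter 3: R2 = 17 + 8 = 25
  Iter 4: R2 = 25 + 8 = 33
  Iter 5: R2 = 33 + 8 = 41
  Iter 6: R2 = 41 + 8 = 49
  Iter 7: R2 = 49 + 8 = 57
Final: R2 = 57

57


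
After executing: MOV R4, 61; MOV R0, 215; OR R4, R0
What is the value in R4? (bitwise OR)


Register state trace:
  MOV R4, 61  → R4 = 61 (0b00111101)
  MOV R0, 215  → R0 = 215 (0b11010111)
  OR R4, R0   → R4 = 61 OR 215 = 255 (0b11111111)
Final: R4 = 255

255


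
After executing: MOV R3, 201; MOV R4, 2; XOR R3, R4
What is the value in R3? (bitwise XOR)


Register state trace:
  MOV R3, 201  → R3 = 201 (0b11001001)
  MOV R4, 2  → R4 = 2 (0b00000010)
  XOR R3, R4  → R3 = 201 XOR 2 = 203 (0b11001011)
Final: R3 = 203

203


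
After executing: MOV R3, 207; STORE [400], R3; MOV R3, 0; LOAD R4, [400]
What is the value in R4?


Register and memory trace:
  MOV R3, 207  → R3 = 207
  STORE [400], R3  → mem[400] = 207
  MOV R3, 0  → R3 = 0
  LOAD R4, [400]  → R4 = mem[400] = 207
Final: R4 = 207

207


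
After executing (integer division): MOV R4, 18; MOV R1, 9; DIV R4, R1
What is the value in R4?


Register state trace:
  MOV R4, 18  → R4 = 18
  MOV R1, 9  → R1 = 9
  DIV R4, R1  → R4 = 18 // 9 = 2
Final: R4 = 2

2


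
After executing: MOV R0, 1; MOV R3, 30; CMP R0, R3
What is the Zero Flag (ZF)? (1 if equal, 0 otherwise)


Register state trace:
  MOV R0, 1  → R0 = 1
  MOV R3, 30  → R3 = 30
  CMP R0, R3  → computes 1 - 30 = -29
  Result is nonzero, so values are not equal
ZF = 0

0


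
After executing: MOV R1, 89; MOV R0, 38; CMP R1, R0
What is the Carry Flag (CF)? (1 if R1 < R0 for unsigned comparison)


Register state trace:
  MOV R1, 89  → R1 = 89
  MOV R0, 38  → R0 = 38
  CMP R1, R0  → unsigned 89 - 38: no borrow
  89 >= 38, so CF = 0
CF = 0

0


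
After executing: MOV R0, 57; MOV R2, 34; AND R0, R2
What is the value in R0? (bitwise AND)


Register state trace:
  MOV R0, 57  → R0 = 57 (0b00111001)
  MOV R2, 34  → R2 = 34 (0b00100010)
  AND R0, R2  → R0 = 57 AND 34 = 32 (0b00100000)
Final: R0 = 32

32


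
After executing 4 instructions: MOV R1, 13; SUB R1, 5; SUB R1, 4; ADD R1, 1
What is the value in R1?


Register state trace:
  MOV R1, 13  → R1 = 13
  SUB R1, 5  → R1 = 13 - 5 = 8
  SUB R1, 4  → R1 = 8 - 4 = 4
  ADD R1, 1  → R1 = 4 + 1 = 5
Final: R1 = 5

5


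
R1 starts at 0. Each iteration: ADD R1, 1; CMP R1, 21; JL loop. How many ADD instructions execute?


Loop trace (R1 starts at 0, target 21, step 1):
  ADD #1: R1 = 0 + 1 = 1  → 1 < 21, loop
  ADD #2: R1 = 1 + 1 = 2  → 2 < 21, loop
  ADD #3: R1 = 2 + 1 = 3  → 3 < 21, loop
  ADD #4: R1 = 3 + 1 = 4  → 4 < 21, loop
  ADD #5: R1 = 4 + 1 = 5  → 5 < 21, loop
  ADD #6: R1 = 5 + 1 = 6  → 6 < 21, loop
  ADD #7: R1 = 6 + 1 = 7  → 7 < 21, loop
  ADD #8: R1 = 7 + 1 = 8  → 8 < 21, loop
  ADD #9: R1 = 8 + 1 = 9  → 9 < 21, loop
  ADD #10: R1 = 9 + 1 = 10  → 10 < 21, loop
  ADD #11: R1 = 10 + 1 = 11  → 11 < 21, loop
  ADD #12: R1 = 11 + 1 = 12  → 12 < 21, loop
  ADD #13: R1 = 12 + 1 = 13  → 13 < 21, loop
  ADD #14: R1 = 13 + 1 = 14  → 14 < 21, loop
  ADD #15: R1 = 14 + 1 = 15  → 15 < 21, loop
  ADD #16: R1 = 15 + 1 = 16  → 16 < 21, loop
  ADD #17: R1 = 16 + 1 = 17  → 17 < 21, loop
  ADD #18: R1 = 17 + 1 = 18  → 18 < 21, loop
  ADD #19: R1 = 18 + 1 = 19  → 19 < 21, loop
  ADD #20: R1 = 19 + 1 = 20  → 20 < 21, loop
  ADD #21: R1 = 20 + 1 = 21  → 21 >= 21, exit
Total ADD instructions: 21

21


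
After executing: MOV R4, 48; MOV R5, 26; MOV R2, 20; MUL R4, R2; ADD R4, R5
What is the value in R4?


Register state trace:
  MOV R4, 48  → R4 = 48
  MOV R5, 26  → R5 = 26
  MOV R2, 20  → R2 = 20
  MUL R4, R2  → R4 = 48 * 20 = 960
  ADD R4, R5  → R4 = 960 + 26 = 986
Final: R4 = 986

986


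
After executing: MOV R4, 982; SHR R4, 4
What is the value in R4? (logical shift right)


Register state trace:
  MOV R4, 982  → R4 = 982
  SHR R4, 4  → R4 = 982 >> 4 = 982 // 2^4 = 61
Final: R4 = 61

61


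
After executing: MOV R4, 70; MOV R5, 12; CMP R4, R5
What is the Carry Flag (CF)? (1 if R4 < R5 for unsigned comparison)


Register state trace:
  MOV R4, 70  → R4 = 70
  MOV R5, 12  → R5 = 12
  CMP R4, R5  → unsigned 70 - 12: no borrow
  70 >= 12, so CF = 0
CF = 0

0


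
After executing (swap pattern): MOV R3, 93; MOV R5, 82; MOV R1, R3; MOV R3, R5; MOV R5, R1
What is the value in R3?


Register state trace (swap pattern):
  MOV R3, 93  → R3 = 93
  MOV R5, 82  → R5 = 82
  MOV R1, R3  → R1 = 93  (save R3)
  MOV R3, R5  → R3 = 82  (R3 gets R5's value)
  MOV R5, R1  → R5 = 93  (R5 gets saved value)
Final: R3 = 82

82


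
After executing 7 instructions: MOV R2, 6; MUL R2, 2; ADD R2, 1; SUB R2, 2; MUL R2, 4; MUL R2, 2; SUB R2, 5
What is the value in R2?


Register state trace:
  MOV R2, 6  → R2 = 6
  MUL R2, 2  → R2 = 6 * 2 = 12
  ADD R2, 1  → R2 = 12 + 1 = 13
  SUB R2, 2  → R2 = 13 - 2 = 11
  MUL R2, 4  → R2 = 11 * 4 = 44
  MUL R2, 2  → R2 = 44 * 2 = 88
  SUB R2, 5  → R2 = 88 - 5 = 83
Final: R2 = 83

83


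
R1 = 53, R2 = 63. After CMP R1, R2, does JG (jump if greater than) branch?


Trace:
  R1 = 53, R2 = 63
  CMP R1, R2  → compares 53 vs 63
  JG checks: is 53 greater than 63?
  53 < 63, so condition is false
Branch taken: No

No


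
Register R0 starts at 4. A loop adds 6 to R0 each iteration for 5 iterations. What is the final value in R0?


Starting value: R0 = 4
  Iter 1: R0 = 4 + 6 = 10
  Iter 2: R0 = 10 + 6 = 16
  Iter 3: R0 = 16 + 6 = 22
  Iter 4: R0 = 22 + 6 = 28
  Iter 5: R0 = 28 + 6 = 34
Final: R0 = 34

34


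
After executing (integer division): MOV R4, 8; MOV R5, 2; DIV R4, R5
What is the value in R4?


Register state trace:
  MOV R4, 8  → R4 = 8
  MOV R5, 2  → R5 = 2
  DIV R4, R5  → R4 = 8 // 2 = 4
Final: R4 = 4

4


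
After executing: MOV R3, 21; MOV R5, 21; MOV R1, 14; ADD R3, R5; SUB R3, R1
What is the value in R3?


Register state trace:
  MOV R3, 21  → R3 = 21
  MOV R5, 21  → R5 = 21
  MOV R1, 14  → R1 = 14
  ADD R3, R5  → R3 = 21 + 21 = 42
  SUB R3, R1  → R3 = 42 - 14 = 28
Final: R3 = 28

28


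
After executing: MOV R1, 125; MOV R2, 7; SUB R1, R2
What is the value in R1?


Register state trace:
  MOV R1, 125  → R1 = 125
  MOV R2, 7  → R2 = 7
  SUB R1, R2  → R1 = 125 - 7 = 118
Final: R1 = 118

118


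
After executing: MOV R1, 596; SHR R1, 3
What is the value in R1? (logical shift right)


Register state trace:
  MOV R1, 596  → R1 = 596
  SHR R1, 3  → R1 = 596 >> 3 = 596 // 2^3 = 74
Final: R1 = 74

74


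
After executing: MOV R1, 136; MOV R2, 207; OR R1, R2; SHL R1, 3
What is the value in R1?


Register state trace:
  MOV R1, 136  → R1 = 136 (0b10001000)
  MOV R2, 207  → R2 = 207 (0b11001111)
  OR R1, R2  → R1 = 136 OR 207 = 207 (0b11001111)
  SHL R1, 3  → R1 = 207 << 3 = 1656
Final: R1 = 1656

1656


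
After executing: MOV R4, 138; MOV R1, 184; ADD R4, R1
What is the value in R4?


Register state trace:
  MOV R4, 138  → R4 = 138
  MOV R1, 184  → R1 = 184
  ADD R4, R1  → R4 = 138 + 184 = 322
Final: R4 = 322

322


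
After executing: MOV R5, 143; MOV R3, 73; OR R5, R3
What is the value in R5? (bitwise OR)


Register state trace:
  MOV R5, 143  → R5 = 143 (0b10001111)
  MOV R3, 73  → R3 = 73 (0b01001001)
  OR R5, R3   → R5 = 143 OR 73 = 207 (0b11001111)
Final: R5 = 207

207


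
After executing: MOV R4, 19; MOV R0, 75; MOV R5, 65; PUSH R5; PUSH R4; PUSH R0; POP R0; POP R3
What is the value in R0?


Stack trace (top is rightmost):
  MOV R4, 19  → R4 = 19
  MOV R0, 75  → R0 = 75
  MOV R5, 65  → R5 = 65
  PUSH R5  → stack: [65]
  PUSH R4  → stack: [65, 19]
  PUSH R0  → stack: [65, 19, 75]
  POP R0  → R0 = 75, stack: [65, 19]
  POP R3  → R3 = 19, stack: [65]
Final: R0 = 75

75


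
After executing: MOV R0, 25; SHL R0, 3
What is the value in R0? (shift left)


Register state trace:
  MOV R0, 25  → R0 = 25
  SHL R0, 3  → R0 = 25 << 3 = 25 * 2^3 = 200
Final: R0 = 200

200


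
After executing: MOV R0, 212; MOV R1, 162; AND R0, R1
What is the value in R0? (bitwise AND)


Register state trace:
  MOV R0, 212  → R0 = 212 (0b11010100)
  MOV R1, 162  → R1 = 162 (0b10100010)
  AND R0, R1  → R0 = 212 AND 162 = 128 (0b10000000)
Final: R0 = 128

128


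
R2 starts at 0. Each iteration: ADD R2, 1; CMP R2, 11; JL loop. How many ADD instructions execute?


Loop trace (R2 starts at 0, target 11, step 1):
  ADD #1: R2 = 0 + 1 = 1  → 1 < 11, loop
  ADD #2: R2 = 1 + 1 = 2  → 2 < 11, loop
  ADD #3: R2 = 2 + 1 = 3  → 3 < 11, loop
  ADD #4: R2 = 3 + 1 = 4  → 4 < 11, loop
  ADD #5: R2 = 4 + 1 = 5  → 5 < 11, loop
  ADD #6: R2 = 5 + 1 = 6  → 6 < 11, loop
  ADD #7: R2 = 6 + 1 = 7  → 7 < 11, loop
  ADD #8: R2 = 7 + 1 = 8  → 8 < 11, loop
  ADD #9: R2 = 8 + 1 = 9  → 9 < 11, loop
  ADD #10: R2 = 9 + 1 = 10  → 10 < 11, loop
  ADD #11: R2 = 10 + 1 = 11  → 11 >= 11, exit
Total ADD instructions: 11

11


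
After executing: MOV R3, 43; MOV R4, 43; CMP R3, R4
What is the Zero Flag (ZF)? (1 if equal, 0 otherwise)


Register state trace:
  MOV R3, 43  → R3 = 43
  MOV R4, 43  → R4 = 43
  CMP R3, R4  → computes 43 - 43 = 0
  Result is zero, so values are equal
ZF = 1

1


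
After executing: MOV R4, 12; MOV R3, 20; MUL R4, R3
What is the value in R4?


Register state trace:
  MOV R4, 12  → R4 = 12
  MOV R3, 20  → R3 = 20
  MUL R4, R3  → R4 = 12 * 20 = 240
Final: R4 = 240

240


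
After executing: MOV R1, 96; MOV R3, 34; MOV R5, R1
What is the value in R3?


Register state trace:
  MOV R1, 96  → R1 = 96
  MOV R3, 34  → R3 = 34
  MOV R5, R1  → R5 = 96
Final: R3 = 34

34


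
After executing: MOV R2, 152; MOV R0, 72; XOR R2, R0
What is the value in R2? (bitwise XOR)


Register state trace:
  MOV R2, 152  → R2 = 152 (0b10011000)
  MOV R0, 72  → R0 = 72 (0b01001000)
  XOR R2, R0  → R2 = 152 XOR 72 = 208 (0b11010000)
Final: R2 = 208

208


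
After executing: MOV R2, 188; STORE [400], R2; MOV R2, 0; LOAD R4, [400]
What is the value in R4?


Register and memory trace:
  MOV R2, 188  → R2 = 188
  STORE [400], R2  → mem[400] = 188
  MOV R2, 0  → R2 = 0
  LOAD R4, [400]  → R4 = mem[400] = 188
Final: R4 = 188

188


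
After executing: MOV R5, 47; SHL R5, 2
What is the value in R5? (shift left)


Register state trace:
  MOV R5, 47  → R5 = 47
  SHL R5, 2  → R5 = 47 << 2 = 47 * 2^2 = 188
Final: R5 = 188

188


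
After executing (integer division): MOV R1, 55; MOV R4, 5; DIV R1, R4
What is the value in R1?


Register state trace:
  MOV R1, 55  → R1 = 55
  MOV R4, 5  → R4 = 5
  DIV R1, R4  → R1 = 55 // 5 = 11
Final: R1 = 11

11


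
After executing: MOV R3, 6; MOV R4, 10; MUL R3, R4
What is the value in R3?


Register state trace:
  MOV R3, 6  → R3 = 6
  MOV R4, 10  → R4 = 10
  MUL R3, R4  → R3 = 6 * 10 = 60
Final: R3 = 60

60


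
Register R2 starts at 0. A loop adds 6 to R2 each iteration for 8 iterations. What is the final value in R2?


Starting value: R2 = 0
  Iter 1: R2 = 0 + 6 = 6
  Iter 2: R2 = 6 + 6 = 12
  Iter 3: R2 = 12 + 6 = 18
  Iter 4: R2 = 18 + 6 = 24
  Iter 5: R2 = 24 + 6 = 30
  Iter 6: R2 = 30 + 6 = 36
  Iter 7: R2 = 36 + 6 = 42
  Iter 8: R2 = 42 + 6 = 48
Final: R2 = 48

48


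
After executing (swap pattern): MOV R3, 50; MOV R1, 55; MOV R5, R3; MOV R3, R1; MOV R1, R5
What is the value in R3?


Register state trace (swap pattern):
  MOV R3, 50  → R3 = 50
  MOV R1, 55  → R1 = 55
  MOV R5, R3  → R5 = 50  (save R3)
  MOV R3, R1  → R3 = 55  (R3 gets R1's value)
  MOV R1, R5  → R1 = 50  (R1 gets saved value)
Final: R3 = 55

55


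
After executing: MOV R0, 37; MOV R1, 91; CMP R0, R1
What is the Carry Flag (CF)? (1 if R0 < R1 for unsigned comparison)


Register state trace:
  MOV R0, 37  → R0 = 37
  MOV R1, 91  → R1 = 91
  CMP R0, R1  → unsigned 37 - 91: borrow occurs
  37 < 91, so CF = 1
CF = 1

1


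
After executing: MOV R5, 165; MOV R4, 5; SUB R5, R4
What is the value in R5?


Register state trace:
  MOV R5, 165  → R5 = 165
  MOV R4, 5  → R4 = 5
  SUB R5, R4  → R5 = 165 - 5 = 160
Final: R5 = 160

160


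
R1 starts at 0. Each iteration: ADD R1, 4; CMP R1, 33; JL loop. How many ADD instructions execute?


Loop trace (R1 starts at 0, target 33, step 4):
  ADD #1: R1 = 0 + 4 = 4  → 4 < 33, loop
  ADD #2: R1 = 4 + 4 = 8  → 8 < 33, loop
  ADD #3: R1 = 8 + 4 = 12  → 12 < 33, loop
  ADD #4: R1 = 12 + 4 = 16  → 16 < 33, loop
  ADD #5: R1 = 16 + 4 = 20  → 20 < 33, loop
  ADD #6: R1 = 20 + 4 = 24  → 24 < 33, loop
  ADD #7: R1 = 24 + 4 = 28  → 28 < 33, loop
  ADD #8: R1 = 28 + 4 = 32  → 32 < 33, loop
  ADD #9: R1 = 32 + 4 = 36  → 36 >= 33, exit
Total ADD instructions: 9

9


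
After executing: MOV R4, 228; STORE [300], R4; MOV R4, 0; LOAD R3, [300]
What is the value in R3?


Register and memory trace:
  MOV R4, 228  → R4 = 228
  STORE [300], R4  → mem[300] = 228
  MOV R4, 0  → R4 = 0
  LOAD R3, [300]  → R3 = mem[300] = 228
Final: R3 = 228

228


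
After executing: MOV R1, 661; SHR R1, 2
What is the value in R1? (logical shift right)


Register state trace:
  MOV R1, 661  → R1 = 661
  SHR R1, 2  → R1 = 661 >> 2 = 661 // 2^2 = 165
Final: R1 = 165

165


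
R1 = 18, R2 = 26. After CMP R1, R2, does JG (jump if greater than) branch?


Trace:
  R1 = 18, R2 = 26
  CMP R1, R2  → compares 18 vs 26
  JG checks: is 18 greater than 26?
  18 < 26, so condition is false
Branch taken: No

No


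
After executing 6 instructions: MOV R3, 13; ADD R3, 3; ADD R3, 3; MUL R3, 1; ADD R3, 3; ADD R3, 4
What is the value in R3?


Register state trace:
  MOV R3, 13  → R3 = 13
  ADD R3, 3  → R3 = 13 + 3 = 16
  ADD R3, 3  → R3 = 16 + 3 = 19
  MUL R3, 1  → R3 = 19 * 1 = 19
  ADD R3, 3  → R3 = 19 + 3 = 22
  ADD R3, 4  → R3 = 22 + 4 = 26
Final: R3 = 26

26


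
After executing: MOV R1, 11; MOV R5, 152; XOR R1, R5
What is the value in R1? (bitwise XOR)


Register state trace:
  MOV R1, 11  → R1 = 11 (0b00001011)
  MOV R5, 152  → R5 = 152 (0b10011000)
  XOR R1, R5  → R1 = 11 XOR 152 = 147 (0b10010011)
Final: R1 = 147

147


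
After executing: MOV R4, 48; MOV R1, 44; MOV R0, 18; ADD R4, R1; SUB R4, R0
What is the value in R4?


Register state trace:
  MOV R4, 48  → R4 = 48
  MOV R1, 44  → R1 = 44
  MOV R0, 18  → R0 = 18
  ADD R4, R1  → R4 = 48 + 44 = 92
  SUB R4, R0  → R4 = 92 - 18 = 74
Final: R4 = 74

74


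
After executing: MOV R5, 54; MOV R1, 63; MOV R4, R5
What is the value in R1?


Register state trace:
  MOV R5, 54  → R5 = 54
  MOV R1, 63  → R1 = 63
  MOV R4, R5  → R4 = 54
Final: R1 = 63

63


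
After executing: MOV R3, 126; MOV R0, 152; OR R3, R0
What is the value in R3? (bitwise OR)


Register state trace:
  MOV R3, 126  → R3 = 126 (0b01111110)
  MOV R0, 152  → R0 = 152 (0b10011000)
  OR R3, R0   → R3 = 126 OR 152 = 254 (0b11111110)
Final: R3 = 254

254


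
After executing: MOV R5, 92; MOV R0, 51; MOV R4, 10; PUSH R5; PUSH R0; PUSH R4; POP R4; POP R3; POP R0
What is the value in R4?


Stack trace (top is rightmost):
  MOV R5, 92  → R5 = 92
  MOV R0, 51  → R0 = 51
  MOV R4, 10  → R4 = 10
  PUSH R5  → stack: [92]
  PUSH R0  → stack: [92, 51]
  PUSH R4  → stack: [92, 51, 10]
  POP R4  → R4 = 10, stack: [92, 51]
  POP R3  → R3 = 51, stack: [92]
  POP R0  → R0 = 92, stack: []
Final: R4 = 10

10


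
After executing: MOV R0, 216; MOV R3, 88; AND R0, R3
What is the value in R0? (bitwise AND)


Register state trace:
  MOV R0, 216  → R0 = 216 (0b11011000)
  MOV R3, 88  → R3 = 88 (0b01011000)
  AND R0, R3  → R0 = 216 AND 88 = 88 (0b01011000)
Final: R0 = 88

88


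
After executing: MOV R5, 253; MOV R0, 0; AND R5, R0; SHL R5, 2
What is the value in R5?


Register state trace:
  MOV R5, 253  → R5 = 253 (0b11111101)
  MOV R0, 0  → R0 = 0 (0b00000000)
  AND R5, R0  → R5 = 253 AND 0 = 0 (0b00000000)
  SHL R5, 2  → R5 = 0 << 2 = 0
Final: R5 = 0

0


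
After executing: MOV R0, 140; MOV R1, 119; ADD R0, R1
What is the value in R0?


Register state trace:
  MOV R0, 140  → R0 = 140
  MOV R1, 119  → R1 = 119
  ADD R0, R1  → R0 = 140 + 119 = 259
Final: R0 = 259

259


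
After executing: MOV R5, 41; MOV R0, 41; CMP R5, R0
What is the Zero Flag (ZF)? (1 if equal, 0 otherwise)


Register state trace:
  MOV R5, 41  → R5 = 41
  MOV R0, 41  → R0 = 41
  CMP R5, R0  → computes 41 - 41 = 0
  Result is zero, so values are equal
ZF = 1

1


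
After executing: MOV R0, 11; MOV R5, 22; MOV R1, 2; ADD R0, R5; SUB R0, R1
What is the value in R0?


Register state trace:
  MOV R0, 11  → R0 = 11
  MOV R5, 22  → R5 = 22
  MOV R1, 2  → R1 = 2
  ADD R0, R5  → R0 = 11 + 22 = 33
  SUB R0, R1  → R0 = 33 - 2 = 31
Final: R0 = 31

31


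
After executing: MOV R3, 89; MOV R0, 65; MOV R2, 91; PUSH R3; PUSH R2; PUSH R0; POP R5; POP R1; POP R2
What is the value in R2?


Stack trace (top is rightmost):
  MOV R3, 89  → R3 = 89
  MOV R0, 65  → R0 = 65
  MOV R2, 91  → R2 = 91
  PUSH R3  → stack: [89]
  PUSH R2  → stack: [89, 91]
  PUSH R0  → stack: [89, 91, 65]
  POP R5  → R5 = 65, stack: [89, 91]
  POP R1  → R1 = 91, stack: [89]
  POP R2  → R2 = 89, stack: []
Final: R2 = 89

89


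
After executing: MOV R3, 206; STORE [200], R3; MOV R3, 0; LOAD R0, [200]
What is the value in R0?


Register and memory trace:
  MOV R3, 206  → R3 = 206
  STORE [200], R3  → mem[200] = 206
  MOV R3, 0  → R3 = 0
  LOAD R0, [200]  → R0 = mem[200] = 206
Final: R0 = 206

206


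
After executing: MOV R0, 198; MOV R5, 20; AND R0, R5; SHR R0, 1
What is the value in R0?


Register state trace:
  MOV R0, 198  → R0 = 198 (0b11000110)
  MOV R5, 20  → R5 = 20 (0b00010100)
  AND R0, R5  → R0 = 198 AND 20 = 4 (0b00000100)
  SHR R0, 1  → R0 = 4 >> 1 = 2
Final: R0 = 2

2


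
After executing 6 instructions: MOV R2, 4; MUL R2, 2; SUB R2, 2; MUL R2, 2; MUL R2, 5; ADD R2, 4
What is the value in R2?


Register state trace:
  MOV R2, 4  → R2 = 4
  MUL R2, 2  → R2 = 4 * 2 = 8
  SUB R2, 2  → R2 = 8 - 2 = 6
  MUL R2, 2  → R2 = 6 * 2 = 12
  MUL R2, 5  → R2 = 12 * 5 = 60
  ADD R2, 4  → R2 = 60 + 4 = 64
Final: R2 = 64

64


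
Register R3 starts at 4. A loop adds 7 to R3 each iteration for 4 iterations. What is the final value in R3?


Starting value: R3 = 4
  Iter 1: R3 = 4 + 7 = 11
  Iter 2: R3 = 11 + 7 = 18
  Iter 3: R3 = 18 + 7 = 25
  Iter 4: R3 = 25 + 7 = 32
Final: R3 = 32

32


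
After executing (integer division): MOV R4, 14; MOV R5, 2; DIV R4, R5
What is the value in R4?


Register state trace:
  MOV R4, 14  → R4 = 14
  MOV R5, 2  → R5 = 2
  DIV R4, R5  → R4 = 14 // 2 = 7
Final: R4 = 7

7


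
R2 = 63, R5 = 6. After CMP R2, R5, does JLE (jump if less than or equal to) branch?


Trace:
  R2 = 63, R5 = 6
  CMP R2, R5  → compares 63 vs 6
  JLE checks: is 63 less than or equal to 6?
  63 > 6, so condition is false
Branch taken: No

No


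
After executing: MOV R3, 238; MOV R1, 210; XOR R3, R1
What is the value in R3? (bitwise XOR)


Register state trace:
  MOV R3, 238  → R3 = 238 (0b11101110)
  MOV R1, 210  → R1 = 210 (0b11010010)
  XOR R3, R1  → R3 = 238 XOR 210 = 60 (0b00111100)
Final: R3 = 60

60


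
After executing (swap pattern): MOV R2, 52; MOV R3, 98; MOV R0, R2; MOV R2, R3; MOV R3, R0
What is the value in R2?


Register state trace (swap pattern):
  MOV R2, 52  → R2 = 52
  MOV R3, 98  → R3 = 98
  MOV R0, R2  → R0 = 52  (save R2)
  MOV R2, R3  → R2 = 98  (R2 gets R3's value)
  MOV R3, R0  → R3 = 52  (R3 gets saved value)
Final: R2 = 98

98


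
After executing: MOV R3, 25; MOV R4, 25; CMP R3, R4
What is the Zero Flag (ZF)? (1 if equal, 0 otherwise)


Register state trace:
  MOV R3, 25  → R3 = 25
  MOV R4, 25  → R4 = 25
  CMP R3, R4  → computes 25 - 25 = 0
  Result is zero, so values are equal
ZF = 1

1


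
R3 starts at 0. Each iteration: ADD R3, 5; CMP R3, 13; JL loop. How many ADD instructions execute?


Loop trace (R3 starts at 0, target 13, step 5):
  ADD #1: R3 = 0 + 5 = 5  → 5 < 13, loop
  ADD #2: R3 = 5 + 5 = 10  → 10 < 13, loop
  ADD #3: R3 = 10 + 5 = 15  → 15 >= 13, exit
Total ADD instructions: 3

3


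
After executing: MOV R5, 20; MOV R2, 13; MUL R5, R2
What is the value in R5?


Register state trace:
  MOV R5, 20  → R5 = 20
  MOV R2, 13  → R2 = 13
  MUL R5, R2  → R5 = 20 * 13 = 260
Final: R5 = 260

260


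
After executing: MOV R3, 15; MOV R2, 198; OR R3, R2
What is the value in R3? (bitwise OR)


Register state trace:
  MOV R3, 15  → R3 = 15 (0b00001111)
  MOV R2, 198  → R2 = 198 (0b11000110)
  OR R3, R2   → R3 = 15 OR 198 = 207 (0b11001111)
Final: R3 = 207

207


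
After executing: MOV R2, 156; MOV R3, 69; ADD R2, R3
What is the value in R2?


Register state trace:
  MOV R2, 156  → R2 = 156
  MOV R3, 69  → R3 = 69
  ADD R2, R3  → R2 = 156 + 69 = 225
Final: R2 = 225

225


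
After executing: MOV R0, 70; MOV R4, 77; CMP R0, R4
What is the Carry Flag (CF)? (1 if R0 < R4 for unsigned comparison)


Register state trace:
  MOV R0, 70  → R0 = 70
  MOV R4, 77  → R4 = 77
  CMP R0, R4  → unsigned 70 - 77: borrow occurs
  70 < 77, so CF = 1
CF = 1

1


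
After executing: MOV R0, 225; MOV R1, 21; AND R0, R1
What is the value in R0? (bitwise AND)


Register state trace:
  MOV R0, 225  → R0 = 225 (0b11100001)
  MOV R1, 21  → R1 = 21 (0b00010101)
  AND R0, R1  → R0 = 225 AND 21 = 1 (0b00000001)
Final: R0 = 1

1


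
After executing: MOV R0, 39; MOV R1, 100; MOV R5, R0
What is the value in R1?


Register state trace:
  MOV R0, 39  → R0 = 39
  MOV R1, 100  → R1 = 100
  MOV R5, R0  → R5 = 39
Final: R1 = 100

100


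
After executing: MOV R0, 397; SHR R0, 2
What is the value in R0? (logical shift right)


Register state trace:
  MOV R0, 397  → R0 = 397
  SHR R0, 2  → R0 = 397 >> 2 = 397 // 2^2 = 99
Final: R0 = 99

99


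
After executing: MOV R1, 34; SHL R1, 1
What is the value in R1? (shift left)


Register state trace:
  MOV R1, 34  → R1 = 34
  SHL R1, 1  → R1 = 34 << 1 = 34 * 2^1 = 68
Final: R1 = 68

68


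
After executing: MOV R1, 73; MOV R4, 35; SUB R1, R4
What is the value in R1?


Register state trace:
  MOV R1, 73  → R1 = 73
  MOV R4, 35  → R4 = 35
  SUB R1, R4  → R1 = 73 - 35 = 38
Final: R1 = 38

38


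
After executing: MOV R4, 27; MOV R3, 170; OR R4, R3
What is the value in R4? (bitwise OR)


Register state trace:
  MOV R4, 27  → R4 = 27 (0b00011011)
  MOV R3, 170  → R3 = 170 (0b10101010)
  OR R4, R3   → R4 = 27 OR 170 = 187 (0b10111011)
Final: R4 = 187

187


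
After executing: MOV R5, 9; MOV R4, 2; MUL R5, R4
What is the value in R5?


Register state trace:
  MOV R5, 9  → R5 = 9
  MOV R4, 2  → R4 = 2
  MUL R5, R4  → R5 = 9 * 2 = 18
Final: R5 = 18

18


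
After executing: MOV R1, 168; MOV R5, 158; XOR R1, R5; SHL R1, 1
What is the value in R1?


Register state trace:
  MOV R1, 168  → R1 = 168 (0b10101000)
  MOV R5, 158  → R5 = 158 (0b10011110)
  XOR R1, R5  → R1 = 168 XOR 158 = 54 (0b00110110)
  SHL R1, 1  → R1 = 54 << 1 = 108
Final: R1 = 108

108


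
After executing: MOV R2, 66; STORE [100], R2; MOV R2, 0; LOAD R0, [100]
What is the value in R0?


Register and memory trace:
  MOV R2, 66  → R2 = 66
  STORE [100], R2  → mem[100] = 66
  MOV R2, 0  → R2 = 0
  LOAD R0, [100]  → R0 = mem[100] = 66
Final: R0 = 66

66


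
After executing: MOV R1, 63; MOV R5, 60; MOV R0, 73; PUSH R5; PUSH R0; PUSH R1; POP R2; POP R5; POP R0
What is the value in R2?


Stack trace (top is rightmost):
  MOV R1, 63  → R1 = 63
  MOV R5, 60  → R5 = 60
  MOV R0, 73  → R0 = 73
  PUSH R5  → stack: [60]
  PUSH R0  → stack: [60, 73]
  PUSH R1  → stack: [60, 73, 63]
  POP R2  → R2 = 63, stack: [60, 73]
  POP R5  → R5 = 73, stack: [60]
  POP R0  → R0 = 60, stack: []
Final: R2 = 63

63


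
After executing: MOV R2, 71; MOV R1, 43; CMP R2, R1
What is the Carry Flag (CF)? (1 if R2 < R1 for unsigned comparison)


Register state trace:
  MOV R2, 71  → R2 = 71
  MOV R1, 43  → R1 = 43
  CMP R2, R1  → unsigned 71 - 43: no borrow
  71 >= 43, so CF = 0
CF = 0

0


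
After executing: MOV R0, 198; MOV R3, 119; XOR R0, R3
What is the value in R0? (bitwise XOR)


Register state trace:
  MOV R0, 198  → R0 = 198 (0b11000110)
  MOV R3, 119  → R3 = 119 (0b01110111)
  XOR R0, R3  → R0 = 198 XOR 119 = 177 (0b10110001)
Final: R0 = 177

177


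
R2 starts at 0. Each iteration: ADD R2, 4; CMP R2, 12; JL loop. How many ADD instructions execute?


Loop trace (R2 starts at 0, target 12, step 4):
  ADD #1: R2 = 0 + 4 = 4  → 4 < 12, loop
  ADD #2: R2 = 4 + 4 = 8  → 8 < 12, loop
  ADD #3: R2 = 8 + 4 = 12  → 12 >= 12, exit
Total ADD instructions: 3

3


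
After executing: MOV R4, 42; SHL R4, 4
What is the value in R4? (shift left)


Register state trace:
  MOV R4, 42  → R4 = 42
  SHL R4, 4  → R4 = 42 << 4 = 42 * 2^4 = 672
Final: R4 = 672

672


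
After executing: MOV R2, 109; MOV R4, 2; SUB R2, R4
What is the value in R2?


Register state trace:
  MOV R2, 109  → R2 = 109
  MOV R4, 2  → R4 = 2
  SUB R2, R4  → R2 = 109 - 2 = 107
Final: R2 = 107

107


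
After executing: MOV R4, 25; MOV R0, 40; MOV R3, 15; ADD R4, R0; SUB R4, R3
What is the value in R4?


Register state trace:
  MOV R4, 25  → R4 = 25
  MOV R0, 40  → R0 = 40
  MOV R3, 15  → R3 = 15
  ADD R4, R0  → R4 = 25 + 40 = 65
  SUB R4, R3  → R4 = 65 - 15 = 50
Final: R4 = 50

50


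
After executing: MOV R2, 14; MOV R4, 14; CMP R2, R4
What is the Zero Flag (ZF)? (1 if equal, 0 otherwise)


Register state trace:
  MOV R2, 14  → R2 = 14
  MOV R4, 14  → R4 = 14
  CMP R2, R4  → computes 14 - 14 = 0
  Result is zero, so values are equal
ZF = 1

1


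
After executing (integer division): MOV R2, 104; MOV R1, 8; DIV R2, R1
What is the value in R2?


Register state trace:
  MOV R2, 104  → R2 = 104
  MOV R1, 8  → R1 = 8
  DIV R2, R1  → R2 = 104 // 8 = 13
Final: R2 = 13

13


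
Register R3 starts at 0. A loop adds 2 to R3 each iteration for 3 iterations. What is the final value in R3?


Starting value: R3 = 0
  Iter 1: R3 = 0 + 2 = 2
  Iter 2: R3 = 2 + 2 = 4
  Iter 3: R3 = 4 + 2 = 6
Final: R3 = 6

6


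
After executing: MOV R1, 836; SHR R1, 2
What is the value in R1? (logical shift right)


Register state trace:
  MOV R1, 836  → R1 = 836
  SHR R1, 2  → R1 = 836 >> 2 = 836 // 2^2 = 209
Final: R1 = 209

209


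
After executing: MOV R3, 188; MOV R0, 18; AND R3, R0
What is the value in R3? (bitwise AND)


Register state trace:
  MOV R3, 188  → R3 = 188 (0b10111100)
  MOV R0, 18  → R0 = 18 (0b00010010)
  AND R3, R0  → R3 = 188 AND 18 = 16 (0b00010000)
Final: R3 = 16

16


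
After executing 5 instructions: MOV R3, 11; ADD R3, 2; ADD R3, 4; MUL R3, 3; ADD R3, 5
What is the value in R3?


Register state trace:
  MOV R3, 11  → R3 = 11
  ADD R3, 2  → R3 = 11 + 2 = 13
  ADD R3, 4  → R3 = 13 + 4 = 17
  MUL R3, 3  → R3 = 17 * 3 = 51
  ADD R3, 5  → R3 = 51 + 5 = 56
Final: R3 = 56

56


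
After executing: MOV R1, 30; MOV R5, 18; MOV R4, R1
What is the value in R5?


Register state trace:
  MOV R1, 30  → R1 = 30
  MOV R5, 18  → R5 = 18
  MOV R4, R1  → R4 = 30
Final: R5 = 18

18


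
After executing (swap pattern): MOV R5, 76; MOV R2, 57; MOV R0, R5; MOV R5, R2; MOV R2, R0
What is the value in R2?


Register state trace (swap pattern):
  MOV R5, 76  → R5 = 76
  MOV R2, 57  → R2 = 57
  MOV R0, R5  → R0 = 76  (save R5)
  MOV R5, R2  → R5 = 57  (R5 gets R2's value)
  MOV R2, R0  → R2 = 76  (R2 gets saved value)
Final: R2 = 76

76


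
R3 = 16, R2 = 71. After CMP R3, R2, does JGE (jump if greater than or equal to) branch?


Trace:
  R3 = 16, R2 = 71
  CMP R3, R2  → compares 16 vs 71
  JGE checks: is 16 greater than or equal to 71?
  16 < 71, so condition is false
Branch taken: No

No


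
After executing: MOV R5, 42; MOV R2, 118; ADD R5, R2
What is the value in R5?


Register state trace:
  MOV R5, 42  → R5 = 42
  MOV R2, 118  → R2 = 118
  ADD R5, R2  → R5 = 42 + 118 = 160
Final: R5 = 160

160


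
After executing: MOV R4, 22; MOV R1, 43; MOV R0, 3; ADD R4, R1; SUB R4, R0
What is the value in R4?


Register state trace:
  MOV R4, 22  → R4 = 22
  MOV R1, 43  → R1 = 43
  MOV R0, 3  → R0 = 3
  ADD R4, R1  → R4 = 22 + 43 = 65
  SUB R4, R0  → R4 = 65 - 3 = 62
Final: R4 = 62

62


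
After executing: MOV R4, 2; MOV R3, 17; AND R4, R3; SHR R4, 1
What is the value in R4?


Register state trace:
  MOV R4, 2  → R4 = 2 (0b00000010)
  MOV R3, 17  → R3 = 17 (0b00010001)
  AND R4, R3  → R4 = 2 AND 17 = 0 (0b00000000)
  SHR R4, 1  → R4 = 0 >> 1 = 0
Final: R4 = 0

0


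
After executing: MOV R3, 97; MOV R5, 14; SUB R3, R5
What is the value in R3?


Register state trace:
  MOV R3, 97  → R3 = 97
  MOV R5, 14  → R5 = 14
  SUB R3, R5  → R3 = 97 - 14 = 83
Final: R3 = 83

83


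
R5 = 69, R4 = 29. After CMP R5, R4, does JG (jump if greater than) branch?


Trace:
  R5 = 69, R4 = 29
  CMP R5, R4  → compares 69 vs 29
  JG checks: is 69 greater than 29?
  69 > 29, so condition is true
Branch taken: Yes

Yes


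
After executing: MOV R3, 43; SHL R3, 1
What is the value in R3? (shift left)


Register state trace:
  MOV R3, 43  → R3 = 43
  SHL R3, 1  → R3 = 43 << 1 = 43 * 2^1 = 86
Final: R3 = 86

86


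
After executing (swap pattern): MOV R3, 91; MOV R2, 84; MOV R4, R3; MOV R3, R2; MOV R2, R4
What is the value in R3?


Register state trace (swap pattern):
  MOV R3, 91  → R3 = 91
  MOV R2, 84  → R2 = 84
  MOV R4, R3  → R4 = 91  (save R3)
  MOV R3, R2  → R3 = 84  (R3 gets R2's value)
  MOV R2, R4  → R2 = 91  (R2 gets saved value)
Final: R3 = 84

84


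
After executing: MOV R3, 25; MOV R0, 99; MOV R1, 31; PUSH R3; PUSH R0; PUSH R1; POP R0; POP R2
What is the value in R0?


Stack trace (top is rightmost):
  MOV R3, 25  → R3 = 25
  MOV R0, 99  → R0 = 99
  MOV R1, 31  → R1 = 31
  PUSH R3  → stack: [25]
  PUSH R0  → stack: [25, 99]
  PUSH R1  → stack: [25, 99, 31]
  POP R0  → R0 = 31, stack: [25, 99]
  POP R2  → R2 = 99, stack: [25]
Final: R0 = 31

31


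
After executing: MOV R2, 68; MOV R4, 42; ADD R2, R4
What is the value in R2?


Register state trace:
  MOV R2, 68  → R2 = 68
  MOV R4, 42  → R4 = 42
  ADD R2, R4  → R2 = 68 + 42 = 110
Final: R2 = 110

110


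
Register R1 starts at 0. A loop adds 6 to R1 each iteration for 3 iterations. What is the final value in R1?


Starting value: R1 = 0
  Iter 1: R1 = 0 + 6 = 6
  Iter 2: R1 = 6 + 6 = 12
  Iter 3: R1 = 12 + 6 = 18
Final: R1 = 18

18


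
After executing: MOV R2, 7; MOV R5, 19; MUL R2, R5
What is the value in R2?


Register state trace:
  MOV R2, 7  → R2 = 7
  MOV R5, 19  → R5 = 19
  MUL R2, R5  → R2 = 7 * 19 = 133
Final: R2 = 133

133


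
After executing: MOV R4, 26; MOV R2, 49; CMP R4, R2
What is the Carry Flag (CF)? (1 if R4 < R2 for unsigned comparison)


Register state trace:
  MOV R4, 26  → R4 = 26
  MOV R2, 49  → R2 = 49
  CMP R4, R2  → unsigned 26 - 49: borrow occurs
  26 < 49, so CF = 1
CF = 1

1


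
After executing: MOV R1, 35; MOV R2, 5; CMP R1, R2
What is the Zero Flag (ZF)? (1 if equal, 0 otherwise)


Register state trace:
  MOV R1, 35  → R1 = 35
  MOV R2, 5  → R2 = 5
  CMP R1, R2  → computes 35 - 5 = 30
  Result is nonzero, so values are not equal
ZF = 0

0


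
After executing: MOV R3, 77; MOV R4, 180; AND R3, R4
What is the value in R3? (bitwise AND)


Register state trace:
  MOV R3, 77  → R3 = 77 (0b01001101)
  MOV R4, 180  → R4 = 180 (0b10110100)
  AND R3, R4  → R3 = 77 AND 180 = 4 (0b00000100)
Final: R3 = 4

4


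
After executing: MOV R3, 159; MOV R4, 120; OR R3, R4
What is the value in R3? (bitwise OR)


Register state trace:
  MOV R3, 159  → R3 = 159 (0b10011111)
  MOV R4, 120  → R4 = 120 (0b01111000)
  OR R3, R4   → R3 = 159 OR 120 = 255 (0b11111111)
Final: R3 = 255

255


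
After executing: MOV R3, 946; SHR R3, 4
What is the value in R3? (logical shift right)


Register state trace:
  MOV R3, 946  → R3 = 946
  SHR R3, 4  → R3 = 946 >> 4 = 946 // 2^4 = 59
Final: R3 = 59

59


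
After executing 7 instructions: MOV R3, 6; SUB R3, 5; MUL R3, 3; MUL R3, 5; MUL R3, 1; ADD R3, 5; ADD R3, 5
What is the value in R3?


Register state trace:
  MOV R3, 6  → R3 = 6
  SUB R3, 5  → R3 = 6 - 5 = 1
  MUL R3, 3  → R3 = 1 * 3 = 3
  MUL R3, 5  → R3 = 3 * 5 = 15
  MUL R3, 1  → R3 = 15 * 1 = 15
  ADD R3, 5  → R3 = 15 + 5 = 20
  ADD R3, 5  → R3 = 20 + 5 = 25
Final: R3 = 25

25


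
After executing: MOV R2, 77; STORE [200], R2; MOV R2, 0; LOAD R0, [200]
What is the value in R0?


Register and memory trace:
  MOV R2, 77  → R2 = 77
  STORE [200], R2  → mem[200] = 77
  MOV R2, 0  → R2 = 0
  LOAD R0, [200]  → R0 = mem[200] = 77
Final: R0 = 77

77


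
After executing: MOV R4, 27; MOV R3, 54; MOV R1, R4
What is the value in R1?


Register state trace:
  MOV R4, 27  → R4 = 27
  MOV R3, 54  → R3 = 54
  MOV R1, R4  → R1 = 27
Final: R1 = 27

27


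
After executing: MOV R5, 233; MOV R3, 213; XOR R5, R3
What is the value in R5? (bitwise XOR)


Register state trace:
  MOV R5, 233  → R5 = 233 (0b11101001)
  MOV R3, 213  → R3 = 213 (0b11010101)
  XOR R5, R3  → R5 = 233 XOR 213 = 60 (0b00111100)
Final: R5 = 60

60


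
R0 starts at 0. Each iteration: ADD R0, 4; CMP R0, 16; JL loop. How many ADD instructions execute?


Loop trace (R0 starts at 0, target 16, step 4):
  ADD #1: R0 = 0 + 4 = 4  → 4 < 16, loop
  ADD #2: R0 = 4 + 4 = 8  → 8 < 16, loop
  ADD #3: R0 = 8 + 4 = 12  → 12 < 16, loop
  ADD #4: R0 = 12 + 4 = 16  → 16 >= 16, exit
Total ADD instructions: 4

4


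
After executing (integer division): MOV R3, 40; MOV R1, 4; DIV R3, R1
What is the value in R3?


Register state trace:
  MOV R3, 40  → R3 = 40
  MOV R1, 4  → R1 = 4
  DIV R3, R1  → R3 = 40 // 4 = 10
Final: R3 = 10

10


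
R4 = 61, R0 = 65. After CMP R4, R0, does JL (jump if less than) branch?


Trace:
  R4 = 61, R0 = 65
  CMP R4, R0  → compares 61 vs 65
  JL checks: is 61 less than 65?
  61 < 65, so condition is true
Branch taken: Yes

Yes


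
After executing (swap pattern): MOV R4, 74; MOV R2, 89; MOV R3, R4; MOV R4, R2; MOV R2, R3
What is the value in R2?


Register state trace (swap pattern):
  MOV R4, 74  → R4 = 74
  MOV R2, 89  → R2 = 89
  MOV R3, R4  → R3 = 74  (save R4)
  MOV R4, R2  → R4 = 89  (R4 gets R2's value)
  MOV R2, R3  → R2 = 74  (R2 gets saved value)
Final: R2 = 74

74
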